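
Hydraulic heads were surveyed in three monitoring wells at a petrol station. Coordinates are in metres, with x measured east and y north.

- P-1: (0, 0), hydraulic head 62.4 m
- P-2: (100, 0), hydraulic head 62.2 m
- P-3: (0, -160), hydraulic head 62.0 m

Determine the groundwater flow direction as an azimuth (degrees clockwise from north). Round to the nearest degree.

141°

∂h/∂x = (62.2 − 62.4) / (100 − 0) = -0.002000
∂h/∂y = (62.0 − 62.4) / (-160 − 0) = +0.002500
Flow direction (−∇h) has components (+0.002000 E, -0.002500 N).
Azimuth = atan2(E, N) = atan2(+0.002000, -0.002500) = 141.3° ≈ 141°.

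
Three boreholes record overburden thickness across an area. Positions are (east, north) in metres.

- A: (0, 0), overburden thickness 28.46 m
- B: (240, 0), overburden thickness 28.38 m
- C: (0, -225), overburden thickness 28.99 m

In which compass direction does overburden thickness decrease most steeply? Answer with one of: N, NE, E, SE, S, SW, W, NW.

N

∂d/∂x = (28.38 − 28.46) / (240 − 0) = -0.0003333
∂d/∂y = (28.99 − 28.46) / (-225 − 0) = -0.002356
Steepest decrease is along −∇f = (+0.0003333 E, +0.002356 N) → north.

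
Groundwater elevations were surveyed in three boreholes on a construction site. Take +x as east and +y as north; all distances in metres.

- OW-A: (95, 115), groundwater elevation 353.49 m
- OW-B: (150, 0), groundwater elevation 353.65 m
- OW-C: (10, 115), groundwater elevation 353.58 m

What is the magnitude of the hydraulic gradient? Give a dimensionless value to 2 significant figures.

0.0022

Taking OW-A as reference: OW-B−OW-A = (55, -115, +0.16); OW-C−OW-A = (-85, 0, +0.09).
Solve a·Δx + b·Δy = Δh: det = 55·0 − (-85)·(-115) = -9775.
∂h/∂x = [(+0.16)·0 − (+0.09)·(-115)] / -9775 = -0.001059
∂h/∂y = [55·(+0.09) − (-85)·(+0.16)] / -9775 = -0.001898
|∇h| = √(-0.001059² + -0.001898²) = 0.002173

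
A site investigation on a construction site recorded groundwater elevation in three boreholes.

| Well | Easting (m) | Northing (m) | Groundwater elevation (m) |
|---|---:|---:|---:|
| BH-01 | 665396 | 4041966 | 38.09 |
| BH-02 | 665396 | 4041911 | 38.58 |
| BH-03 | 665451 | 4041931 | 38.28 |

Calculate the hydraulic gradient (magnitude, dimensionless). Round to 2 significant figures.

0.0092

Differences from BH-01: to BH-02 (Δx, Δy, Δh) = (0, -55, +0.49); to BH-03 = (55, -35, +0.19).
Solve a·Δx + b·Δy = Δh: det = 0·(-35) − 55·(-55) = 3025.
∂h/∂x = [(+0.49)·(-35) − (+0.19)·(-55)] / 3025 = -0.002215
∂h/∂y = [0·(+0.19) − 55·(+0.49)] / 3025 = -0.008909
|∇h| = √(-0.002215² + -0.008909²) = 0.00918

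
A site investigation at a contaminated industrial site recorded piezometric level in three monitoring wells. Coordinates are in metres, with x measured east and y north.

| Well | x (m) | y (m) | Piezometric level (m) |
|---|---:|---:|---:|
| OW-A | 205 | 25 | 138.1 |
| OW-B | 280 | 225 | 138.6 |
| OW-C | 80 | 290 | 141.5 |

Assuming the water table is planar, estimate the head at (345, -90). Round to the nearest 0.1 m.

Three-point gradient (reference OW-A): Δ to OW-B = (75, 200, +0.5), Δ to OW-C = (-125, 265, +3.4).
∂h/∂x = -0.01220, ∂h/∂y = +0.007075 (det = 44875).
h(345, -90) = 138.1 + (-0.01220)·(140) + (+0.007075)·(-115) = 138.1 -1.708 -0.814 = 135.578 m.

135.6 m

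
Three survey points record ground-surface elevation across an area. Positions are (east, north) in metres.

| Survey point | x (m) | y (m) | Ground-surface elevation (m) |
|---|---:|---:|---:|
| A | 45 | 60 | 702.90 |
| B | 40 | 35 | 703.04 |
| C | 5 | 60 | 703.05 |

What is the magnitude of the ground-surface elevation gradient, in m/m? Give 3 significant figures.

With z = a·x + b·y + c and A as origin, the differences give:
  (-5)·a + (-25)·b = +0.14
  (-40)·a + 0·b = +0.15
Eliminate b (×0 and ×(-25), subtract): -1000·a = 3.750 → a = ∂z/∂x = -0.003750
Back-substitute: b = ∂z/∂y = -0.004850.
|∇f| = √(-0.003750² + -0.004850²) = 0.006131 m/m

0.00613 m/m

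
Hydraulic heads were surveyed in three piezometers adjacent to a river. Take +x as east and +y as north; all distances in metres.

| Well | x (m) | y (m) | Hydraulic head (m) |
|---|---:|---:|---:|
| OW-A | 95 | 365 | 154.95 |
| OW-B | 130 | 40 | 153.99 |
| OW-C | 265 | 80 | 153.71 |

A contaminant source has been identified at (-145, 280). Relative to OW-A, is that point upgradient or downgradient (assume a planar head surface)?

upgradient

Three-point gradient (reference OW-A): Δ to OW-B = (35, -325, -0.96), Δ to OW-C = (170, -285, -1.24).
∂h/∂x = -0.002858, ∂h/∂y = +0.002646 (det = 45275).
Head at (-145, 280) = 154.95 + (-0.002858)·(-240) + (+0.002646)·(-85) = 155.41 m.
That is higher than the 154.95 m at OW-A, so the point is upgradient.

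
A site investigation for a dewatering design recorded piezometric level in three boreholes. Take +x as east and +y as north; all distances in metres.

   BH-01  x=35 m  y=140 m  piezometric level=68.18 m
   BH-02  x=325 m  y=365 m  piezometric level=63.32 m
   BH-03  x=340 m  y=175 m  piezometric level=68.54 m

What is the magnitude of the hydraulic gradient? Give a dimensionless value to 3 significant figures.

Taking BH-01 as reference: BH-02−BH-01 = (290, 225, -4.86); BH-03−BH-01 = (305, 35, +0.36).
Determinant of the coordinate differences = 290·35 − 305·225 = -58475.
∂h/∂x = [(-4.86)·35 − (+0.36)·225] / -58475 = +0.004294
∂h/∂y = [290·(+0.36) − 305·(-4.86)] / -58475 = -0.02713
|∇h| = √(0.004294² + -0.02713²) = 0.02747

0.0275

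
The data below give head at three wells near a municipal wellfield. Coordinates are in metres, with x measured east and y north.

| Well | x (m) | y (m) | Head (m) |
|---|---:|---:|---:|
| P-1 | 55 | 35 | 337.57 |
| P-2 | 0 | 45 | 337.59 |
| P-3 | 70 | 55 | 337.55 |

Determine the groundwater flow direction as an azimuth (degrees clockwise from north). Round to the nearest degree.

037°

Three-point gradient (reference P-1): Δ to P-2 = (-55, 10, +0.02), Δ to P-3 = (15, 20, -0.02).
∂h/∂x = -0.0004800, ∂h/∂y = -0.0006400 (det = -1250).
Flow direction (−∇h) has components (+0.0004800 E, +0.0006400 N).
Azimuth = atan2(E, N) = atan2(+0.0004800, +0.0006400) = 36.9° ≈ 037°.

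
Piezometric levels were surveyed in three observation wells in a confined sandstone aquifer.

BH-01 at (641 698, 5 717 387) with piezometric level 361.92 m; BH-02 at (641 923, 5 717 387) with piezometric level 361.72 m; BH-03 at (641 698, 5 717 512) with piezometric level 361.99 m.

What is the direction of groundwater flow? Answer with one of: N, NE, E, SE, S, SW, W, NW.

∂h/∂x = (361.72 − 361.92) / (641923 − 641698) = -0.0008889
∂h/∂y = (361.99 − 361.92) / (5717512 − 5717387) = +0.0005600
Flow = −∇h = (+0.0008889 east, -0.0005600 north), which points southeast.

SE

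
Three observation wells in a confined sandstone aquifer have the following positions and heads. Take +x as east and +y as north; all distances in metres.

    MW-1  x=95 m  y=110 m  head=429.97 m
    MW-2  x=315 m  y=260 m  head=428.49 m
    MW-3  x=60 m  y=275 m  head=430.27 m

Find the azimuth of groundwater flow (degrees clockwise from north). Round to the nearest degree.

093°

Three-point gradient (reference MW-1): Δ to MW-2 = (220, 150, -1.48), Δ to MW-3 = (-35, 165, +0.30).
∂h/∂x = -0.006960, ∂h/∂y = +0.0003418 (det = 41550).
Flow direction (−∇h) has components (+0.006960 E, -0.0003418 N).
Azimuth = atan2(E, N) = atan2(+0.006960, -0.0003418) = 92.8° ≈ 093°.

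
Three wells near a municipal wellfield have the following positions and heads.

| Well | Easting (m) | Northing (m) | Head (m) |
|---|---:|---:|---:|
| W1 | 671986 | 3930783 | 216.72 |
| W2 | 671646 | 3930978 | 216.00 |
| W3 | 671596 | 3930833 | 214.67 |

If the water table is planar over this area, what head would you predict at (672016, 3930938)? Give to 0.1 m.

218.0 m

Taking W1 as reference: W2−W1 = (-340, 195, -0.72); W3−W1 = (-390, 50, -2.05).
Determinant of the coordinate differences = (-340)·50 − (-390)·195 = 59050.
∂h/∂x = [(-0.72)·50 − (-2.05)·195] / 59050 = +0.006160
∂h/∂y = [(-340)·(-2.05) − (-390)·(-0.72)] / 59050 = +0.007048
h(672016, 3930938) = 216.72 + (+0.006160)·(30) + (+0.007048)·(155) = 216.72 +0.185 +1.092 = 217.997 m.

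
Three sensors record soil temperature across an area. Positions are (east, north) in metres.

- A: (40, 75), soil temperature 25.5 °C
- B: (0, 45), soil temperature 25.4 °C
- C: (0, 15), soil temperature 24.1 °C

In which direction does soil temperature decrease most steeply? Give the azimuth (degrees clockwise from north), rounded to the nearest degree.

Taking A as reference: B−A = (-40, -30, -0.1); C−A = (-40, -60, -1.4).
Determinant of the coordinate differences = (-40)·(-60) − (-40)·(-30) = 1200.
∂T/∂x = [(-0.1)·(-60) − (-1.4)·(-30)] / 1200 = -0.03000
∂T/∂y = [(-40)·(-1.4) − (-40)·(-0.1)] / 1200 = +0.04333
Steepest decrease is along −∇f: components (+0.03000 E, -0.04333 N).
Azimuth = atan2(+0.03000, -0.04333) = 145.3° ≈ 145°.

145°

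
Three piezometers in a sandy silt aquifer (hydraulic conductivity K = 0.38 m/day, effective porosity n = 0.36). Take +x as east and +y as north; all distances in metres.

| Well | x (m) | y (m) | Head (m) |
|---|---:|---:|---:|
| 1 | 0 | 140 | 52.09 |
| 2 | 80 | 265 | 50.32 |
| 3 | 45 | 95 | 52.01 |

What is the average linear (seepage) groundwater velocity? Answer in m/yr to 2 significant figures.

4.8 m/yr

Taking 1 as reference: 2−1 = (80, 125, -1.77); 3−1 = (45, -45, -0.08).
Solve a·Δx + b·Δy = Δh: det = 80·(-45) − 45·125 = -9225.
∂h/∂x = [(-1.77)·(-45) − (-0.08)·125] / -9225 = -0.009718
∂h/∂y = [80·(-0.08) − 45·(-1.77)] / -9225 = -0.007940
|∇h| = √(-0.009718² + -0.007940²) = 0.01255
Seepage velocity v = K·i/n = 0.38 × 0.01255 / 0.36 = 0.01325 m/day = 4.84 m/yr.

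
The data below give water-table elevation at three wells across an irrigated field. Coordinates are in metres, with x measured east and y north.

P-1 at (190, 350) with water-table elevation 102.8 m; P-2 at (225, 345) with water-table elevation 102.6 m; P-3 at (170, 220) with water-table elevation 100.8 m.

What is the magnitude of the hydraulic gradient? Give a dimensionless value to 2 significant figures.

Differences from P-1: to P-2 (Δx, Δy, Δh) = (35, -5, -0.2); to P-3 = (-20, -130, -2.0).
Determinant of the coordinate differences = 35·(-130) − (-20)·(-5) = -4650.
∂h/∂x = [(-0.2)·(-130) − (-2.0)·(-5)] / -4650 = -0.003441
∂h/∂y = [35·(-2.0) − (-20)·(-0.2)] / -4650 = +0.01591
|∇h| = √(-0.003441² + 0.01591²) = 0.01628

0.016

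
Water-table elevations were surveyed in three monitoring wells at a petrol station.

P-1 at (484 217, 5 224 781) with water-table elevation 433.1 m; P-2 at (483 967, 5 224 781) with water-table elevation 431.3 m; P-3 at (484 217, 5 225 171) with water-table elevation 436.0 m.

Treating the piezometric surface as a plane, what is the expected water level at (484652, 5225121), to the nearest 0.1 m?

438.8 m

∂h/∂x = (431.3 − 433.1) / (483967 − 484217) = +0.007200
∂h/∂y = (436.0 − 433.1) / (5225171 − 5224781) = +0.007436
h(484652, 5225121) = 433.1 + (+0.007200)·(435) + (+0.007436)·(340) = 433.1 +3.132 +2.528 = 438.760 m.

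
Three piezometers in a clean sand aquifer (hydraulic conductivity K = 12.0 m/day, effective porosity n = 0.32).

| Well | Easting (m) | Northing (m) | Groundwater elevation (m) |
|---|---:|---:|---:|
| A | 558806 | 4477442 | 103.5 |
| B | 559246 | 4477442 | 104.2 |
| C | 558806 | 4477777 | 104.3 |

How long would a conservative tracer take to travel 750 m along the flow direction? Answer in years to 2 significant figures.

∂h/∂x = (104.2 − 103.5) / (559246 − 558806) = +0.001591
∂h/∂y = (104.3 − 103.5) / (4477777 − 4477442) = +0.002388
|∇h| = √(0.001591² + 0.002388²) = 0.002869
Seepage velocity v = K·i/n = 12.0 × 0.002869 / 0.32 = 0.1076 m/day.
t = 750 / 0.1076 = 6970 days = 19.1 years.

19 years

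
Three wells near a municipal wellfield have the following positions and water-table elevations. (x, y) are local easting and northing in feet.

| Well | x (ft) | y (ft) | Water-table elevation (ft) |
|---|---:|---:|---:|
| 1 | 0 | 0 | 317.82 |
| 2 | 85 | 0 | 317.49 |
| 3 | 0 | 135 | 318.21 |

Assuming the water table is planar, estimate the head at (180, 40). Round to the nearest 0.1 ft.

317.2 ft

∂h/∂x = (317.49 − 317.82) / (85 − 0) = -0.003882
∂h/∂y = (318.21 − 317.82) / (135 − 0) = +0.002889
h(180, 40) = 317.82 + (-0.003882)·(180) + (+0.002889)·(40) = 317.82 -0.699 +0.116 = 317.237 ft.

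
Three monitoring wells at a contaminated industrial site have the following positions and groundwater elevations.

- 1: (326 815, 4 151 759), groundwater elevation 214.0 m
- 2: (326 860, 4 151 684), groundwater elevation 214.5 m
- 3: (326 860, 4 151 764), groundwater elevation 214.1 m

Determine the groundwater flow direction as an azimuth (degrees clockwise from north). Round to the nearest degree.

331°

Differences from 1: to 2 (Δx, Δy, Δh) = (45, -75, +0.5); to 3 = (45, 5, +0.1).
Determinant of the coordinate differences = 45·5 − 45·(-75) = 3600.
∂h/∂x = [(+0.5)·5 − (+0.1)·(-75)] / 3600 = +0.002778
∂h/∂y = [45·(+0.1) − 45·(+0.5)] / 3600 = -0.005000
Flow direction (−∇h) has components (-0.002778 E, +0.005000 N).
Azimuth = atan2(E, N) = atan2(-0.002778, +0.005000) = 330.9° ≈ 331°.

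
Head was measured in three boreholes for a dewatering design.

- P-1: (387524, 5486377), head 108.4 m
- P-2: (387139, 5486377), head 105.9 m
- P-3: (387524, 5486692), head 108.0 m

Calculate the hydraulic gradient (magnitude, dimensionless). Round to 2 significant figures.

0.0066

∂h/∂x = (105.9 − 108.4) / (387139 − 387524) = +0.006494
∂h/∂y = (108.0 − 108.4) / (5486692 − 5486377) = -0.001270
|∇h| = √(0.006494² + -0.001270²) = 0.006617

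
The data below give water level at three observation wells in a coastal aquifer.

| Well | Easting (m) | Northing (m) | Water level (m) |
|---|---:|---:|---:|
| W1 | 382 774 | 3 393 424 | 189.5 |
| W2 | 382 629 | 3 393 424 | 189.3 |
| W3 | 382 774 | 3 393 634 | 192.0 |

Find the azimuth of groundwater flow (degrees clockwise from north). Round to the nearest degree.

∂h/∂x = (189.3 − 189.5) / (382629 − 382774) = +0.001379
∂h/∂y = (192.0 − 189.5) / (3393634 − 3393424) = +0.01190
Flow direction (−∇h) has components (-0.001379 E, -0.01190 N).
Azimuth = atan2(E, N) = atan2(-0.001379, -0.01190) = 186.6° ≈ 187°.

187°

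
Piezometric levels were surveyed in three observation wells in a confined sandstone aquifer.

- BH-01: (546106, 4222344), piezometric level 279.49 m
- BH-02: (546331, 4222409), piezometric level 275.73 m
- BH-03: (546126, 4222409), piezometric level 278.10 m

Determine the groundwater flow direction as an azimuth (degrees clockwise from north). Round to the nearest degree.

With h = a·x + b·y + c and BH-01 as origin, the differences give:
  225·a + 65·b = -3.76
  20·a + 65·b = -1.39
Eliminate b (×65 and ×65, subtract): 13325·a = -154.050 → a = ∂h/∂x = -0.01156
Back-substitute: b = ∂h/∂y = -0.01783.
Flow direction (−∇h) has components (+0.01156 E, +0.01783 N).
Azimuth = atan2(E, N) = atan2(+0.01156, +0.01783) = 33.0° ≈ 033°.

033°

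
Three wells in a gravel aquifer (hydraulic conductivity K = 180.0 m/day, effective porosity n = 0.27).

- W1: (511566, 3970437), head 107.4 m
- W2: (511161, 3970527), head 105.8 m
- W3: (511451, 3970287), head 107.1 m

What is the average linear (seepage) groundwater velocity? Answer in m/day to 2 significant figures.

Differences from W1: to W2 (Δx, Δy, Δh) = (-405, 90, -1.6); to W3 = (-115, -150, -0.3).
Solve a·Δx + b·Δy = Δh: det = (-405)·(-150) − (-115)·90 = 71100.
∂h/∂x = [(-1.6)·(-150) − (-0.3)·90] / 71100 = +0.003755
∂h/∂y = [(-405)·(-0.3) − (-115)·(-1.6)] / 71100 = -0.0008790
|∇h| = √(0.003755² + -0.0008790²) = 0.003857
Seepage velocity v = K·i/n = 180.0 × 0.003857 / 0.27 = 2.571 m/day.

2.6 m/day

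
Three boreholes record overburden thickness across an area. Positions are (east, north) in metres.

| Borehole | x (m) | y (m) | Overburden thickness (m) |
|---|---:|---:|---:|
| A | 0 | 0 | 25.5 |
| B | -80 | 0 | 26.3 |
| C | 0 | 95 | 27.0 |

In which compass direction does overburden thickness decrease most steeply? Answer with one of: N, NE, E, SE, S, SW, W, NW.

∂d/∂x = (26.3 − 25.5) / (-80 − 0) = -0.01000
∂d/∂y = (27.0 − 25.5) / (95 − 0) = +0.01579
Steepest decrease is along −∇f = (+0.01000 E, -0.01579 N) → southeast.

SE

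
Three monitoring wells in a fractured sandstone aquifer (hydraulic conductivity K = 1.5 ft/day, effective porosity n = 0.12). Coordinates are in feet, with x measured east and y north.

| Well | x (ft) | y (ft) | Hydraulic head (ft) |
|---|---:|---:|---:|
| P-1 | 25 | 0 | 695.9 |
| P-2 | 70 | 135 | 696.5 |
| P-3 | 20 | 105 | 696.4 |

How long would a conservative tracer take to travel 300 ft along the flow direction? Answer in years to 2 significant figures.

14 years

Taking P-1 as reference: P-2−P-1 = (45, 135, +0.6); P-3−P-1 = (-5, 105, +0.5).
Determinant of the coordinate differences = 45·105 − (-5)·135 = 5400.
∂h/∂x = [(+0.6)·105 − (+0.5)·135] / 5400 = -0.0008333
∂h/∂y = [45·(+0.5) − (-5)·(+0.6)] / 5400 = +0.004722
|∇h| = √(-0.0008333² + 0.004722²) = 0.004795
Seepage velocity v = K·i/n = 1.5 × 0.004795 / 0.12 = 0.05994 ft/day.
t = 300 / 0.05994 = 5005 days = 13.7 years.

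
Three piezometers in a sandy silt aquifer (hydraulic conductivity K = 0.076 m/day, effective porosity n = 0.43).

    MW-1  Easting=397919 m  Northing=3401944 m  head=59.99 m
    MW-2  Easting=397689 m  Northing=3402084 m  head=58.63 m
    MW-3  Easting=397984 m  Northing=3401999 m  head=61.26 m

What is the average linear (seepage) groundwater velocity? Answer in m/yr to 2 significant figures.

Differences from MW-1: to MW-2 (Δx, Δy, Δh) = (-230, 140, -1.36); to MW-3 = (65, 55, +1.27).
Determinant of the coordinate differences = (-230)·55 − 65·140 = -21750.
∂h/∂x = [(-1.36)·55 − (+1.27)·140] / -21750 = +0.01161
∂h/∂y = [(-230)·(+1.27) − 65·(-1.36)] / -21750 = +0.009366
|∇h| = √(0.01161² + 0.009366²) = 0.01492
Seepage velocity v = K·i/n = 0.076 × 0.01492 / 0.43 = 0.002637 m/day = 0.9632 m/yr.

0.96 m/yr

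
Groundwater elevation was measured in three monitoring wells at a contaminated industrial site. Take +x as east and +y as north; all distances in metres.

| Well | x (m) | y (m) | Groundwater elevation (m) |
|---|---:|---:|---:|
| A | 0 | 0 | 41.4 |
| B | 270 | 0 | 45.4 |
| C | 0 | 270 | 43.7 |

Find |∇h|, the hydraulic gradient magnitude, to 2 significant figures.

∂h/∂x = (45.4 − 41.4) / (270 − 0) = +0.01481
∂h/∂y = (43.7 − 41.4) / (270 − 0) = +0.008519
|∇h| = √(0.01481² + 0.008519²) = 0.01709

0.017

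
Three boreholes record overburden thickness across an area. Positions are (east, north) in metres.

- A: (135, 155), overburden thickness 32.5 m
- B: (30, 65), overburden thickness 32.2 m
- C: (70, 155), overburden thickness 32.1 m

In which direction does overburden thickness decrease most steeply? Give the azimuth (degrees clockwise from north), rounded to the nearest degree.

302°

Taking A as reference: B−A = (-105, -90, -0.3); C−A = (-65, 0, -0.4).
Determinant of the coordinate differences = (-105)·0 − (-65)·(-90) = -5850.
∂d/∂x = [(-0.3)·0 − (-0.4)·(-90)] / -5850 = +0.006154
∂d/∂y = [(-105)·(-0.4) − (-65)·(-0.3)] / -5850 = -0.003846
Steepest decrease is along −∇f: components (-0.006154 E, +0.003846 N).
Azimuth = atan2(-0.006154, +0.003846) = 302.0° ≈ 302°.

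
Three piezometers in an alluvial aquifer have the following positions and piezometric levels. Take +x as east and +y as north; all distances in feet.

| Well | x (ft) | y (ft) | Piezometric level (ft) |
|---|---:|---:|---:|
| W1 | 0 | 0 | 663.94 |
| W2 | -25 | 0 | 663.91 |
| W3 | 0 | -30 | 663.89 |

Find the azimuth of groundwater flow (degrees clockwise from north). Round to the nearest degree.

216°

∂h/∂x = (663.91 − 663.94) / (-25 − 0) = +0.001200
∂h/∂y = (663.89 − 663.94) / (-30 − 0) = +0.001667
Flow direction (−∇h) has components (-0.001200 E, -0.001667 N).
Azimuth = atan2(E, N) = atan2(-0.001200, -0.001667) = 215.8° ≈ 216°.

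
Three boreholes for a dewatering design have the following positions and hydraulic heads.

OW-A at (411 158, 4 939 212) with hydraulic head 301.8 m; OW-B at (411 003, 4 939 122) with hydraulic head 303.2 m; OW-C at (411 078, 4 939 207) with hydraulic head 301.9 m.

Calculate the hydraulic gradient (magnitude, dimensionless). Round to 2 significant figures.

0.015

Differences from OW-A: to OW-B (Δx, Δy, Δh) = (-155, -90, +1.4); to OW-C = (-80, -5, +0.1).
Solve a·Δx + b·Δy = Δh: det = (-155)·(-5) − (-80)·(-90) = -6425.
∂h/∂x = [(+1.4)·(-5) − (+0.1)·(-90)] / -6425 = -0.0003113
∂h/∂y = [(-155)·(+0.1) − (-80)·(+1.4)] / -6425 = -0.01502
|∇h| = √(-0.0003113² + -0.01502²) = 0.01502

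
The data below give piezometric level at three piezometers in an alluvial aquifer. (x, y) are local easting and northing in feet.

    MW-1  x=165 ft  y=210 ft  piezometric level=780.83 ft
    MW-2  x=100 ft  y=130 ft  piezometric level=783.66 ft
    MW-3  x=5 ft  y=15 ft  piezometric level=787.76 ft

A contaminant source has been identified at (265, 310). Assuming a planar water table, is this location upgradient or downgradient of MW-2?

Differences from MW-1: to MW-2 (Δx, Δy, Δh) = (-65, -80, +2.83); to MW-3 = (-160, -195, +6.93).
Solve a·Δx + b·Δy = Δh: det = (-65)·(-195) − (-160)·(-80) = -125.
∂h/∂x = [(+2.83)·(-195) − (+6.93)·(-80)] / -125 = -0.02040
∂h/∂y = [(-65)·(+6.93) − (-160)·(+2.83)] / -125 = -0.01880
Head at (265, 310) = 780.83 + (-0.02040)·(100) + (-0.01880)·(100) = 776.91 ft.
That is lower than the 783.66 ft at MW-2, so the point is downgradient.

downgradient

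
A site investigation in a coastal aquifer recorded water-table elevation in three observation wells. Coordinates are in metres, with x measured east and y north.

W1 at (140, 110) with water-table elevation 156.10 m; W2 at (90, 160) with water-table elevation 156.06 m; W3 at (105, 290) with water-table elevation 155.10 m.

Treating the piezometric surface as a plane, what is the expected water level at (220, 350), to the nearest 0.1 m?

With h = a·x + b·y + c and W1 as origin, the differences give:
  (-50)·a + 50·b = -0.04
  (-35)·a + 180·b = -1.00
Eliminate b (×180 and ×50, subtract): -7250·a = 42.800 → a = ∂h/∂x = -0.005903
Back-substitute: b = ∂h/∂y = -0.006703.
h(220, 350) = 156.10 + (-0.005903)·(80) + (-0.006703)·(240) = 156.10 -0.472 -1.609 = 154.019 m.

154.0 m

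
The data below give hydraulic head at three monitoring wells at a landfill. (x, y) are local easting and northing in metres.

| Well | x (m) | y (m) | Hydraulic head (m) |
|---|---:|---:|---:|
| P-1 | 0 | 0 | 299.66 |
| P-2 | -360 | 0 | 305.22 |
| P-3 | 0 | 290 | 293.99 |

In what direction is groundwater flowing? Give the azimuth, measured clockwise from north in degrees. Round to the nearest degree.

038°

∂h/∂x = (305.22 − 299.66) / (-360 − 0) = -0.01544
∂h/∂y = (293.99 − 299.66) / (290 − 0) = -0.01955
Flow direction (−∇h) has components (+0.01544 E, +0.01955 N).
Azimuth = atan2(E, N) = atan2(+0.01544, +0.01955) = 38.3° ≈ 038°.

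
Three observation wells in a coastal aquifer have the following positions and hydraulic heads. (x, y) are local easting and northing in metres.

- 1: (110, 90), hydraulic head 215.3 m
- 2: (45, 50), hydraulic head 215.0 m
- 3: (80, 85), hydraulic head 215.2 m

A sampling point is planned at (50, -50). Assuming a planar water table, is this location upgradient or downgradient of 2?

downgradient

Differences from 1: to 2 (Δx, Δy, Δh) = (-65, -40, -0.3); to 3 = (-30, -5, -0.1).
Determinant of the coordinate differences = (-65)·(-5) − (-30)·(-40) = -875.
∂h/∂x = [(-0.3)·(-5) − (-0.1)·(-40)] / -875 = +0.002857
∂h/∂y = [(-65)·(-0.1) − (-30)·(-0.3)] / -875 = +0.002857
Head at (50, -50) = 215.3 + (+0.002857)·(-60) + (+0.002857)·(-140) = 214.73 m.
That is lower than the 215.0 m at 2, so the point is downgradient.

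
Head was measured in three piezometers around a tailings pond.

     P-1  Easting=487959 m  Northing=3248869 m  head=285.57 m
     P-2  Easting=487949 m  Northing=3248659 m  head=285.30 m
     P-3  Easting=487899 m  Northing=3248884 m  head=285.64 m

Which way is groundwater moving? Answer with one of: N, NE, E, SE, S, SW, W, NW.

SE

Differences from P-1: to P-2 (Δx, Δy, Δh) = (-10, -210, -0.27); to P-3 = (-60, 15, +0.07).
Solve a·Δx + b·Δy = Δh: det = (-10)·15 − (-60)·(-210) = -12750.
∂h/∂x = [(-0.27)·15 − (+0.07)·(-210)] / -12750 = -0.0008353
∂h/∂y = [(-10)·(+0.07) − (-60)·(-0.27)] / -12750 = +0.001325
Flow = −∇h = (+0.0008353 east, -0.001325 north), which points southeast.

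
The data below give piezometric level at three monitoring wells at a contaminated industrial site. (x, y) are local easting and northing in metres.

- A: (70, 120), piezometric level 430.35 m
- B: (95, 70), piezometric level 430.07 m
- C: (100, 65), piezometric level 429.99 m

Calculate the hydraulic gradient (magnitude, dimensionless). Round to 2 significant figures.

0.021

With h = a·x + b·y + c and A as origin, the differences give:
  25·a + (-50)·b = -0.28
  30·a + (-55)·b = -0.36
Eliminate b (×(-55) and ×(-50), subtract): 125·a = -2.600 → a = ∂h/∂x = -0.02080
Back-substitute: b = ∂h/∂y = -0.004800.
|∇h| = √(-0.02080² + -0.004800²) = 0.02135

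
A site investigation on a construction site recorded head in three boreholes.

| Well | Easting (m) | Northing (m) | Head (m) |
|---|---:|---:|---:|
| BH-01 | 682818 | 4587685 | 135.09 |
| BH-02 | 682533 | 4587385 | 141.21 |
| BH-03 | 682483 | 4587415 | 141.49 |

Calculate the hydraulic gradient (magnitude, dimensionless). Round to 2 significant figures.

0.015

With h = a·x + b·y + c and BH-01 as origin, the differences give:
  (-285)·a + (-300)·b = +6.12
  (-335)·a + (-270)·b = +6.40
Eliminate b (×(-270) and ×(-300), subtract): -23550·a = 267.600 → a = ∂h/∂x = -0.01136
Back-substitute: b = ∂h/∂y = -0.009605.
|∇h| = √(-0.01136² + -0.009605²) = 0.01488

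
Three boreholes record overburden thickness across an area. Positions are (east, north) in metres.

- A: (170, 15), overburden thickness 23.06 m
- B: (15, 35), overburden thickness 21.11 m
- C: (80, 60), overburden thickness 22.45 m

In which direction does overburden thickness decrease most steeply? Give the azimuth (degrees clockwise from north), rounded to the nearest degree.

223°

Differences from A: to B (Δx, Δy, Δh) = (-155, 20, -1.95); to C = (-90, 45, -0.61).
Determinant of the coordinate differences = (-155)·45 − (-90)·20 = -5175.
∂d/∂x = [(-1.95)·45 − (-0.61)·20] / -5175 = +0.01460
∂d/∂y = [(-155)·(-0.61) − (-90)·(-1.95)] / -5175 = +0.01564
Steepest decrease is along −∇f: components (-0.01460 E, -0.01564 N).
Azimuth = atan2(-0.01460, -0.01564) = 223.0° ≈ 223°.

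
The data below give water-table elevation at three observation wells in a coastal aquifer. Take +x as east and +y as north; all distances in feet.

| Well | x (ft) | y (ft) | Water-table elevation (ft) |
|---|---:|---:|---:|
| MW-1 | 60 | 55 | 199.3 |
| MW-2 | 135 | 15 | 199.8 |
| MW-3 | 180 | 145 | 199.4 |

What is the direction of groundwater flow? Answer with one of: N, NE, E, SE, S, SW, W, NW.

NW

Taking MW-1 as reference: MW-2−MW-1 = (75, -40, +0.5); MW-3−MW-1 = (120, 90, +0.1).
Determinant of the coordinate differences = 75·90 − 120·(-40) = 11550.
∂h/∂x = [(+0.5)·90 − (+0.1)·(-40)] / 11550 = +0.004242
∂h/∂y = [75·(+0.1) − 120·(+0.5)] / 11550 = -0.004545
Flow = −∇h = (-0.004242 east, +0.004545 north), which points northwest.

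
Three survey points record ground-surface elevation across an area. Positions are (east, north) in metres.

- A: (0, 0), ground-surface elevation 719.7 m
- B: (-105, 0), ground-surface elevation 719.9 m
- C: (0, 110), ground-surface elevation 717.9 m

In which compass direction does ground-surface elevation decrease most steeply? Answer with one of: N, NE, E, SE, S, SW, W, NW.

N

∂z/∂x = (719.9 − 719.7) / (-105 − 0) = -0.001905
∂z/∂y = (717.9 − 719.7) / (110 − 0) = -0.01636
Steepest decrease is along −∇f = (+0.001905 E, +0.01636 N) → north.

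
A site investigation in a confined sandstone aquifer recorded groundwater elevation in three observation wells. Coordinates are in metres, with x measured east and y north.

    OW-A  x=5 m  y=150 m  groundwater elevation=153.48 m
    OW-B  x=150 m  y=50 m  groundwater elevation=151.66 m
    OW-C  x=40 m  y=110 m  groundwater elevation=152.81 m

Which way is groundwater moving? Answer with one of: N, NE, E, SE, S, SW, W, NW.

Differences from OW-A: to OW-B (Δx, Δy, Δh) = (145, -100, -1.82); to OW-C = (35, -40, -0.67).
Determinant of the coordinate differences = 145·(-40) − 35·(-100) = -2300.
∂h/∂x = [(-1.82)·(-40) − (-0.67)·(-100)] / -2300 = -0.002522
∂h/∂y = [145·(-0.67) − 35·(-1.82)] / -2300 = +0.01454
Flow = −∇h = (+0.002522 east, -0.01454 north), which points south.

S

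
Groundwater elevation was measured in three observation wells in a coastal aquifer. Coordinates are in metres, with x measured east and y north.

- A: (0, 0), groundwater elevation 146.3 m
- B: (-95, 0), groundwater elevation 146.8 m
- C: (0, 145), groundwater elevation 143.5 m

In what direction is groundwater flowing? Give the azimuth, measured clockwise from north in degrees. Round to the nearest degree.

∂h/∂x = (146.8 − 146.3) / (-95 − 0) = -0.005263
∂h/∂y = (143.5 − 146.3) / (145 − 0) = -0.01931
Flow direction (−∇h) has components (+0.005263 E, +0.01931 N).
Azimuth = atan2(E, N) = atan2(+0.005263, +0.01931) = 15.2° ≈ 015°.

015°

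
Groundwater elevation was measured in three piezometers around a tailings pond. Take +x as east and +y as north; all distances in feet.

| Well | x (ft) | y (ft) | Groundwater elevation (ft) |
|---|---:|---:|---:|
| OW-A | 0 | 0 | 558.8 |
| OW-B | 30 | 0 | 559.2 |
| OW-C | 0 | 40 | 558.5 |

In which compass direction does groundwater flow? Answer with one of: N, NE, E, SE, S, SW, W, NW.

NW

∂h/∂x = (559.2 − 558.8) / (30 − 0) = +0.01333
∂h/∂y = (558.5 − 558.8) / (40 − 0) = -0.007500
Flow = −∇h = (-0.01333 east, +0.007500 north), which points northwest.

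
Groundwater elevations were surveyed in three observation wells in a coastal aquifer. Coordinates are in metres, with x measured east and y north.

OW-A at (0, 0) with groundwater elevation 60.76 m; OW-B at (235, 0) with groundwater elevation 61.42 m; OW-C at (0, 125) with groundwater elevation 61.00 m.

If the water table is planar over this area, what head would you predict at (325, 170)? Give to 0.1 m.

62.0 m

∂h/∂x = (61.42 − 60.76) / (235 − 0) = +0.002809
∂h/∂y = (61.00 − 60.76) / (125 − 0) = +0.001920
h(325, 170) = 60.76 + (+0.002809)·(325) + (+0.001920)·(170) = 60.76 +0.913 +0.326 = 61.999 m.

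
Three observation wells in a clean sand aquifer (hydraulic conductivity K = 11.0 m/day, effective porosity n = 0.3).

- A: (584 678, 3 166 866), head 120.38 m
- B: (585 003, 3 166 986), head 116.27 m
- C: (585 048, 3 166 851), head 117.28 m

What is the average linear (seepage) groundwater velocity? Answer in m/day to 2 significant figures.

Three-point gradient (reference A): Δ to B = (325, 120, -4.11), Δ to C = (370, -15, -3.10).
∂h/∂x = -0.008801, ∂h/∂y = -0.01042 (det = -49275).
|∇h| = √(-0.008801² + -0.01042²) = 0.01364
Seepage velocity v = K·i/n = 11.0 × 0.01364 / 0.3 = 0.5001 m/day.

0.50 m/day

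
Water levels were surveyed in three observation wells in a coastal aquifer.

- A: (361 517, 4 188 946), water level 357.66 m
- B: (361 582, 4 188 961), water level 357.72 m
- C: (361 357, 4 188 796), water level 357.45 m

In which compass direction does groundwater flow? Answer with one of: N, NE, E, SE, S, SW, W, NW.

With h = a·x + b·y + c and A as origin, the differences give:
  65·a + 15·b = +0.06
  (-160)·a + (-150)·b = -0.21
Eliminate b (×(-150) and ×15, subtract): -7350·a = -5.850 → a = ∂h/∂x = +0.0007959
Back-substitute: b = ∂h/∂y = +0.0005510.
Flow = −∇h = (-0.0007959 east, -0.0005510 north), which points southwest.

SW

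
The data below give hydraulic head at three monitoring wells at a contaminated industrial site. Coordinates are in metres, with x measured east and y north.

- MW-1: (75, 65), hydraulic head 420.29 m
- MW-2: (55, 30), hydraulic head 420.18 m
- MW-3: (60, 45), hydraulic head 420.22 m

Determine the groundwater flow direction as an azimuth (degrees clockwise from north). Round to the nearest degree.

Taking MW-1 as reference: MW-2−MW-1 = (-20, -35, -0.11); MW-3−MW-1 = (-15, -20, -0.07).
Solve a·Δx + b·Δy = Δh: det = (-20)·(-20) − (-15)·(-35) = -125.
∂h/∂x = [(-0.11)·(-20) − (-0.07)·(-35)] / -125 = +0.002000
∂h/∂y = [(-20)·(-0.07) − (-15)·(-0.11)] / -125 = +0.002000
Flow direction (−∇h) has components (-0.002000 E, -0.002000 N).
Azimuth = atan2(E, N) = atan2(-0.002000, -0.002000) = 225.0° ≈ 225°.

225°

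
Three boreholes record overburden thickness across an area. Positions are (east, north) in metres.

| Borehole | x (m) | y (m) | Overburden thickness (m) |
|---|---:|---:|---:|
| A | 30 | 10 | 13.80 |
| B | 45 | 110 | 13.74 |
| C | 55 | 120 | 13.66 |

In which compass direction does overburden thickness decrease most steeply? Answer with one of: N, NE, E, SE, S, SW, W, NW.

E

Differences from A: to B (Δx, Δy, Δh) = (15, 100, -0.06); to C = (25, 110, -0.14).
Solve a·Δx + b·Δy = Δd: det = 15·110 − 25·100 = -850.
∂d/∂x = [(-0.06)·110 − (-0.14)·100] / -850 = -0.008706
∂d/∂y = [15·(-0.14) − 25·(-0.06)] / -850 = +0.0007059
Steepest decrease is along −∇f = (+0.008706 E, -0.0007059 N) → east.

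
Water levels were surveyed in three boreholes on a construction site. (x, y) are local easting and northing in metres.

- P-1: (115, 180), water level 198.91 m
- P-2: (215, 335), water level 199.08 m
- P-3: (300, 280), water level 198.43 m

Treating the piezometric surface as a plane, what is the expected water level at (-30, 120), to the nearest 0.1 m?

199.4 m

With h = a·x + b·y + c and P-1 as origin, the differences give:
  100·a + 155·b = +0.17
  185·a + 100·b = -0.48
Eliminate b (×100 and ×155, subtract): -18675·a = 91.400 → a = ∂h/∂x = -0.004894
Back-substitute: b = ∂h/∂y = +0.004254.
h(-30, 120) = 198.91 + (-0.004894)·(-145) + (+0.004254)·(-60) = 198.91 +0.710 -0.255 = 199.364 m.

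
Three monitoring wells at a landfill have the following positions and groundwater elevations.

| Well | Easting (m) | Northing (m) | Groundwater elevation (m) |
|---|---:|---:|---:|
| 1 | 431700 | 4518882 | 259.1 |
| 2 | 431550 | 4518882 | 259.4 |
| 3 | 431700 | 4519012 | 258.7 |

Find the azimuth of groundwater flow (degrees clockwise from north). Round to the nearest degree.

033°

∂h/∂x = (259.4 − 259.1) / (431550 − 431700) = -0.002000
∂h/∂y = (258.7 − 259.1) / (4519012 − 4518882) = -0.003077
Flow direction (−∇h) has components (+0.002000 E, +0.003077 N).
Azimuth = atan2(E, N) = atan2(+0.002000, +0.003077) = 33.0° ≈ 033°.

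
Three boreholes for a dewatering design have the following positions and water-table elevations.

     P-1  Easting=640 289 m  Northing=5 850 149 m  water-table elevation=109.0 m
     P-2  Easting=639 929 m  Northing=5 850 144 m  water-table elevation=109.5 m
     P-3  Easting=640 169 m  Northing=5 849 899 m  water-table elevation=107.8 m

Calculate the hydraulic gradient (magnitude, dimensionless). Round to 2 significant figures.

0.0057

Taking P-1 as reference: P-2−P-1 = (-360, -5, +0.5); P-3−P-1 = (-120, -250, -1.2).
Solve a·Δx + b·Δy = Δh: det = (-360)·(-250) − (-120)·(-5) = 89400.
∂h/∂x = [(+0.5)·(-250) − (-1.2)·(-5)] / 89400 = -0.001465
∂h/∂y = [(-360)·(-1.2) − (-120)·(+0.5)] / 89400 = +0.005503
|∇h| = √(-0.001465² + 0.005503²) = 0.005695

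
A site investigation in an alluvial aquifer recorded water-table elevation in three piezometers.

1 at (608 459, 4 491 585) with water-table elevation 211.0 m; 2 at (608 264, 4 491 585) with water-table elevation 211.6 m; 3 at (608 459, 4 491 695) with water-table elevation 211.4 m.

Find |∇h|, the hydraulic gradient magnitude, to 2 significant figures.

0.0048

∂h/∂x = (211.6 − 211.0) / (608264 − 608459) = -0.003077
∂h/∂y = (211.4 − 211.0) / (4491695 − 4491585) = +0.003636
|∇h| = √(-0.003077² + 0.003636²) = 0.004763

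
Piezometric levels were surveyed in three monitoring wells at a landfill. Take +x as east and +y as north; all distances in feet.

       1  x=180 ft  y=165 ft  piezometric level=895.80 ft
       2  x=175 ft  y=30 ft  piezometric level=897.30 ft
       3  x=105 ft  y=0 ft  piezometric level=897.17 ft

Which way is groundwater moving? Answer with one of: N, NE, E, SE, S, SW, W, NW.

NW

Three-point gradient (reference 1): Δ to 2 = (-5, -135, +1.50), Δ to 3 = (-75, -165, +1.37).
∂h/∂x = +0.006726, ∂h/∂y = -0.01136 (det = -9300).
Flow = −∇h = (-0.006726 east, +0.01136 north), which points northwest.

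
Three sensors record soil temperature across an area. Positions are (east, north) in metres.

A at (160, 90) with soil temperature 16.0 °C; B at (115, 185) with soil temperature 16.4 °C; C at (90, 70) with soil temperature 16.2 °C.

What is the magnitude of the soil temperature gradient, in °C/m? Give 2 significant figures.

Differences from A: to B (Δx, Δy, Δh) = (-45, 95, +0.4); to C = (-70, -20, +0.2).
Solve a·Δx + b·Δy = ΔT: det = (-45)·(-20) − (-70)·95 = 7550.
∂T/∂x = [(+0.4)·(-20) − (+0.2)·95] / 7550 = -0.003576
∂T/∂y = [(-45)·(+0.2) − (-70)·(+0.4)] / 7550 = +0.002517
|∇f| = √(-0.003576² + 0.002517²) = 0.004373 °C/m

0.0044 °C/m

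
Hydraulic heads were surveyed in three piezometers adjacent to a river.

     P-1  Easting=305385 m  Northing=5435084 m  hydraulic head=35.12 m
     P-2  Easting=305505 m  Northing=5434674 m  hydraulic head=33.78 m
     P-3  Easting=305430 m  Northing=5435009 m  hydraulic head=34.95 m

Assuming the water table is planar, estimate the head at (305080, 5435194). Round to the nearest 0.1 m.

34.6 m

Three-point gradient (reference P-1): Δ to P-2 = (120, -410, -1.34), Δ to P-3 = (45, -75, -0.17).
∂h/∂x = +0.003259, ∂h/∂y = +0.004222 (det = 9450).
h(305080, 5435194) = 35.12 + (+0.003259)·(-305) + (+0.004222)·(110) = 35.12 -0.994 +0.464 = 34.590 m.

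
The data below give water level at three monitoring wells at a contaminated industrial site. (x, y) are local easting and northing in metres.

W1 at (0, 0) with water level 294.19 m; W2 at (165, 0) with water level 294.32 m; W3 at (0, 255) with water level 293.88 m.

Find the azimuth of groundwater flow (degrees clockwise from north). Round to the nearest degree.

327°

∂h/∂x = (294.32 − 294.19) / (165 − 0) = +0.0007879
∂h/∂y = (293.88 − 294.19) / (255 − 0) = -0.001216
Flow direction (−∇h) has components (-0.0007879 E, +0.001216 N).
Azimuth = atan2(E, N) = atan2(-0.0007879, +0.001216) = 327.1° ≈ 327°.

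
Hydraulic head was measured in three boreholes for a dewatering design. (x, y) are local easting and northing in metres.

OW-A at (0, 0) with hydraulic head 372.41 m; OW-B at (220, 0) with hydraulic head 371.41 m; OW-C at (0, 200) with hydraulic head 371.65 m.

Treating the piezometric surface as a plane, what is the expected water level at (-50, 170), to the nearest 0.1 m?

372.0 m

∂h/∂x = (371.41 − 372.41) / (220 − 0) = -0.004545
∂h/∂y = (371.65 − 372.41) / (200 − 0) = -0.003800
h(-50, 170) = 372.41 + (-0.004545)·(-50) + (-0.003800)·(170) = 372.41 +0.227 -0.646 = 371.991 m.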